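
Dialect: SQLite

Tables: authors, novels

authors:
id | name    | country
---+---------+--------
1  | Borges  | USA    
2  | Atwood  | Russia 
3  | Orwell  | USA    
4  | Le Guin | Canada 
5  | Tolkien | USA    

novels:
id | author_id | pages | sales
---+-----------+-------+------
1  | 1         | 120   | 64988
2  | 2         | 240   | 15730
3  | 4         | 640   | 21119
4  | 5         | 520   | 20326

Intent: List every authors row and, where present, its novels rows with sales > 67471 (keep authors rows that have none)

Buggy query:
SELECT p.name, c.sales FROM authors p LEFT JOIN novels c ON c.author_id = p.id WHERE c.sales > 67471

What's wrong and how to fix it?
Bug: Filtering c.sales in WHERE discards the NULL rows produced by LEFT JOIN, turning it into an inner join

Fix: Put 'c.sales > 67471' in the JOIN's ON clause instead of WHERE

Corrected query:
SELECT p.name, c.sales FROM authors p LEFT JOIN novels c ON c.author_id = p.id AND c.sales > 67471

Result:
name    | sales
--------+------
Borges  | NULL 
Atwood  | NULL 
Orwell  | NULL 
Le Guin | NULL 
Tolkien | NULL 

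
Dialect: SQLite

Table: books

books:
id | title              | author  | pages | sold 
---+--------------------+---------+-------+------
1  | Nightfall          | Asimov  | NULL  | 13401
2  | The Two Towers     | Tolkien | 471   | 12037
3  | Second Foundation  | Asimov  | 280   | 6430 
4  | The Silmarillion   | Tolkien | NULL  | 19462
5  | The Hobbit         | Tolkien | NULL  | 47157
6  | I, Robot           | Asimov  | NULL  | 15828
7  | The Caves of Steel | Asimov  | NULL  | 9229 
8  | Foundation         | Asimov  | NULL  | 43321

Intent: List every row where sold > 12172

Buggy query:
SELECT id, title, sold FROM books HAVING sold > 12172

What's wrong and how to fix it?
Bug: This is a non-aggregate query (no GROUP BY, no aggregates), so in SQLite the HAVING clause is invalid here; a row-level condition belongs in WHERE

Fix: Use WHERE for row-level filtering

Corrected query:
SELECT id, title, sold FROM books WHERE sold > 12172

Result:
id | title            | sold 
---+------------------+------
1  | Nightfall        | 13401
4  | The Silmarillion | 19462
5  | The Hobbit       | 47157
6  | I, Robot         | 15828
8  | Foundation       | 43321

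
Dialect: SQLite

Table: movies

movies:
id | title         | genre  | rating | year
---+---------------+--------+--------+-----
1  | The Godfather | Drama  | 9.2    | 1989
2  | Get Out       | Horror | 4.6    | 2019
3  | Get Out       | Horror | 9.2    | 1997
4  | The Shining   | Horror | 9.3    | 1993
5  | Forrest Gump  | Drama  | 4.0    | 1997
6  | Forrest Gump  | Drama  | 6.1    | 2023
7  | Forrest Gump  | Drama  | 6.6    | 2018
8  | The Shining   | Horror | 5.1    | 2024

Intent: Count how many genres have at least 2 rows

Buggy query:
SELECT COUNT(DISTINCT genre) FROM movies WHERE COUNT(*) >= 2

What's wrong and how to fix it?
Bug: WHERE filters individual rows, not groups, so a group-level COUNT is invalid there

Fix: Group first with HAVING COUNT(*) >= 2, then COUNT the resulting groups

Corrected query:
SELECT COUNT(*) FROM (SELECT genre FROM movies GROUP BY genre HAVING COUNT(*) >= 2)

Result:
COUNT(*)
--------
2       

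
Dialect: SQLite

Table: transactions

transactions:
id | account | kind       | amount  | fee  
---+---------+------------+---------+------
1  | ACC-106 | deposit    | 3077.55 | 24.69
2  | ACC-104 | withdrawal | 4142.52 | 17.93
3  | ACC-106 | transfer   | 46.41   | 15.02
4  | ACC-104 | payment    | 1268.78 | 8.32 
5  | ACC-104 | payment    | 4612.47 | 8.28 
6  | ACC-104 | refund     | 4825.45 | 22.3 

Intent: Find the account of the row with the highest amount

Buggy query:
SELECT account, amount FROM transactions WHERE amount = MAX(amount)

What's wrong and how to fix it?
Bug: WHERE is evaluated per row; an aggregate over the whole table isn't defined there

Fix: Wrap MAX in a scalar subquery so WHERE compares against a single value

Corrected query:
SELECT account, amount FROM transactions WHERE amount = (SELECT MAX(amount) FROM transactions)

Result:
account | amount 
--------+--------
ACC-104 | 4825.45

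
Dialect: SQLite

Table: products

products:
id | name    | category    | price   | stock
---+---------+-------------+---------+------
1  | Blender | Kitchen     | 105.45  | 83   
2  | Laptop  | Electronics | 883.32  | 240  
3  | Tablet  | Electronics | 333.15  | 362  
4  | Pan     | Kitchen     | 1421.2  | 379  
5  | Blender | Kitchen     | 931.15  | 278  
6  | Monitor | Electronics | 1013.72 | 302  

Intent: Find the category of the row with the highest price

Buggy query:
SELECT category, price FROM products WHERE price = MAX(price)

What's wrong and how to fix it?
Bug: MAX(price) is an aggregate and cannot be used directly in WHERE

Fix: Wrap MAX in a scalar subquery so WHERE compares against a single value

Corrected query:
SELECT category, price FROM products WHERE price = (SELECT MAX(price) FROM products)

Result:
category | price 
---------+-------
Kitchen  | 1421.2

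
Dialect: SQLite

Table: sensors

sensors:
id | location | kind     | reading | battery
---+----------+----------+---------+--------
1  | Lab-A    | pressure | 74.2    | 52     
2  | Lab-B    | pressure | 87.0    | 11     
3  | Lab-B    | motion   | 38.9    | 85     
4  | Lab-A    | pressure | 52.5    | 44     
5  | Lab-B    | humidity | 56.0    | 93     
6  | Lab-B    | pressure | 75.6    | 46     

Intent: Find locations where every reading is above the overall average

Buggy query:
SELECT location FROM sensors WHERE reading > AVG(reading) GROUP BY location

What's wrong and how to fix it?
Bug: AVG() is an aggregate; it can't sit directly in WHERE

Fix: Use a subquery for AVG and a HAVING MIN(...) filter so the condition holds for every row in the group

Corrected query:
SELECT location FROM sensors GROUP BY location HAVING MIN(reading) > (SELECT AVG(reading) FROM sensors)

Result:
(no rows)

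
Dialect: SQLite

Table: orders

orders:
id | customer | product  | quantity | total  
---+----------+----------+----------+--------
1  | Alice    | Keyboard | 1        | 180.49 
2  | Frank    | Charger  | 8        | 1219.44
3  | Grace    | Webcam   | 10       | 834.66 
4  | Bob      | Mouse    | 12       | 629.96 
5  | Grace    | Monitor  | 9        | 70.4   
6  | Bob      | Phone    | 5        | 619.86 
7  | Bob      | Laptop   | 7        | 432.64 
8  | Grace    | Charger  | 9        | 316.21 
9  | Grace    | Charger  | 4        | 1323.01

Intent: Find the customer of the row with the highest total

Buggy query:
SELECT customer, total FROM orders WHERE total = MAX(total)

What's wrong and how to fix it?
Bug: WHERE is evaluated per row; an aggregate over the whole table isn't defined there

Fix: Use a subquery: WHERE total = (SELECT MAX(total) FROM orders)

Corrected query:
SELECT customer, total FROM orders WHERE total = (SELECT MAX(total) FROM orders)

Result:
customer | total  
---------+--------
Grace    | 1323.01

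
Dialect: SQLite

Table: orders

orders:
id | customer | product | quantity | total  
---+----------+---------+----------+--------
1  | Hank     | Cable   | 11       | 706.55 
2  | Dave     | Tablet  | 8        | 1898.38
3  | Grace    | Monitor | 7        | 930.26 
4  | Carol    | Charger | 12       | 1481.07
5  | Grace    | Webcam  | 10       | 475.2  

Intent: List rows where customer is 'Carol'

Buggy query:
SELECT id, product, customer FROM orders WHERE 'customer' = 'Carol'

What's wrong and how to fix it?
Bug: Single quotes denote string literals in SQL; the column name is being compared as a constant string

Fix: Remove the quotes around the column name (or use double quotes for an identifier)

Corrected query:
SELECT id, product, customer FROM orders WHERE customer = 'Carol'

Result:
id | product | customer
---+---------+---------
4  | Charger | Carol   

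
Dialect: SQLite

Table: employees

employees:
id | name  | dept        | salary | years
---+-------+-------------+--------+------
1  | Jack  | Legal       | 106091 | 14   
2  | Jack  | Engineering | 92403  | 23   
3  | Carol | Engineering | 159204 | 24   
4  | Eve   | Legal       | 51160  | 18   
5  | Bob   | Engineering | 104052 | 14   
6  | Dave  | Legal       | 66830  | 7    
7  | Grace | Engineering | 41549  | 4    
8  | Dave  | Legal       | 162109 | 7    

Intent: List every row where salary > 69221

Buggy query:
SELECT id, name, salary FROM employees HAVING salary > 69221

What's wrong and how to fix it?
Bug: HAVING filters the output of aggregation, but this query has no GROUP BY and no aggregate functions, so SQLite rejects it (HAVING clause on a non-aggregate query); the condition here is per row

Fix: Replace HAVING with WHERE since the condition applies to individual rows

Corrected query:
SELECT id, name, salary FROM employees WHERE salary > 69221

Result:
id | name  | salary
---+-------+-------
1  | Jack  | 106091
2  | Jack  | 92403 
3  | Carol | 159204
5  | Bob   | 104052
8  | Dave  | 162109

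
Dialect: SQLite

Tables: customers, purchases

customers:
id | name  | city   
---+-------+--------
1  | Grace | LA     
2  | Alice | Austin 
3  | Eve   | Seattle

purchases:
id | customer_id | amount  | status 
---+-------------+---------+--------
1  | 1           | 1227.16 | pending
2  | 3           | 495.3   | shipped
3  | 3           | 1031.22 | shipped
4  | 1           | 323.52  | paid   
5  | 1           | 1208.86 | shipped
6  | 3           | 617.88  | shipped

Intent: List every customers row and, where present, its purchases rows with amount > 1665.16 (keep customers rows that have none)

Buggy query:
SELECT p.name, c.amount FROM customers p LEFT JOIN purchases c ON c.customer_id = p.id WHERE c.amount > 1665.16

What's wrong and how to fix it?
Bug: A WHERE condition on the right-hand table after LEFT JOIN drops unmatched parents

Fix: Put 'c.amount > 1665.16' in the JOIN's ON clause instead of WHERE

Corrected query:
SELECT p.name, c.amount FROM customers p LEFT JOIN purchases c ON c.customer_id = p.id AND c.amount > 1665.16

Result:
name  | amount
------+-------
Grace | NULL  
Alice | NULL  
Eve   | NULL  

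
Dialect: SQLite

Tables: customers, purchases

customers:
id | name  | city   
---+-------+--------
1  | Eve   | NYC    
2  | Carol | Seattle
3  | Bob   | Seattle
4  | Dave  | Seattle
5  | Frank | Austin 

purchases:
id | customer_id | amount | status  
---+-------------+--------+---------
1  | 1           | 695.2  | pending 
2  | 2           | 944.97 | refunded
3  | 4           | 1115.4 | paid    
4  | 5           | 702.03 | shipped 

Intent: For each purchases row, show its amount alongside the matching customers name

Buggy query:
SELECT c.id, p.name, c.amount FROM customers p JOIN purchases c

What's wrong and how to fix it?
Bug: JOIN with no ON clause produces a cartesian product; every purchases row pairs with every customers row

Fix: Specify the join condition linking the foreign key to the parent id

Corrected query:
SELECT c.id, p.name, c.amount FROM customers p JOIN purchases c ON c.customer_id = p.id

Result:
id | name  | amount
---+-------+-------
1  | Eve   | 695.2 
2  | Carol | 944.97
3  | Dave  | 1115.4
4  | Frank | 702.03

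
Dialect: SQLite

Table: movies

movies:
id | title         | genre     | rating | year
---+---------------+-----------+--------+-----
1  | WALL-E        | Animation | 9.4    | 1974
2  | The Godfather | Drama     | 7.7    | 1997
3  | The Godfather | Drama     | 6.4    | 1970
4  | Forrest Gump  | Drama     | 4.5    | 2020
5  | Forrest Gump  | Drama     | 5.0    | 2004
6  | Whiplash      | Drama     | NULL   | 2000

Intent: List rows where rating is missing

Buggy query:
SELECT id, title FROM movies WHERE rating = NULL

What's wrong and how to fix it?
Bug: '= NULL' is always unknown in SQL three-valued logic, so no rows match

Fix: Replace '= NULL' with 'IS NULL'

Corrected query:
SELECT id, title FROM movies WHERE rating IS NULL

Result:
id | title   
---+---------
6  | Whiplash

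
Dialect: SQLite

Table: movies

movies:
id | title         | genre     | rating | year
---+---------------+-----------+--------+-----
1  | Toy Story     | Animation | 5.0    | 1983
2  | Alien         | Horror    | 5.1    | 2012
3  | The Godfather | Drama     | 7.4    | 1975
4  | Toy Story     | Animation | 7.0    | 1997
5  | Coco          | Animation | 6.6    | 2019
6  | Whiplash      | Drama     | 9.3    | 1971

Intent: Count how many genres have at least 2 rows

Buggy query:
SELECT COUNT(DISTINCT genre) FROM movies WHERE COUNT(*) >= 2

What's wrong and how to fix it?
Bug: COUNT(*) cannot appear in WHERE; the per-group count doesn't exist yet

Fix: Use a subquery that GROUPs and filters with HAVING, then count its rows

Corrected query:
SELECT COUNT(*) FROM (SELECT genre FROM movies GROUP BY genre HAVING COUNT(*) >= 2)

Result:
COUNT(*)
--------
2       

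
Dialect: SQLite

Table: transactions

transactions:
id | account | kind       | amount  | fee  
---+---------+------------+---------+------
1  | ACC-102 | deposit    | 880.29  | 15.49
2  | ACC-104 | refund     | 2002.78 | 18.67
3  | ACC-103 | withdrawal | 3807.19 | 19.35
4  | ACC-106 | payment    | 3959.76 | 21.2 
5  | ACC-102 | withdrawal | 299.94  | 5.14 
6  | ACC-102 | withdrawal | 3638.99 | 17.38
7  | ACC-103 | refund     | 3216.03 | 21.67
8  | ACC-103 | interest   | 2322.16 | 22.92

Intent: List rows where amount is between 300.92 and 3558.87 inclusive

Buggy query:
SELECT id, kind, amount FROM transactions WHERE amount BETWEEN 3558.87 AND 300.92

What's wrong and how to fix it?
Bug: The bounds are reversed; BETWEEN a AND b requires a <= b to match anything

Fix: Swap the bounds so the smaller value comes first

Corrected query:
SELECT id, kind, amount FROM transactions WHERE amount BETWEEN 300.92 AND 3558.87

Result:
id | kind     | amount 
---+----------+--------
1  | deposit  | 880.29 
2  | refund   | 2002.78
7  | refund   | 3216.03
8  | interest | 2322.16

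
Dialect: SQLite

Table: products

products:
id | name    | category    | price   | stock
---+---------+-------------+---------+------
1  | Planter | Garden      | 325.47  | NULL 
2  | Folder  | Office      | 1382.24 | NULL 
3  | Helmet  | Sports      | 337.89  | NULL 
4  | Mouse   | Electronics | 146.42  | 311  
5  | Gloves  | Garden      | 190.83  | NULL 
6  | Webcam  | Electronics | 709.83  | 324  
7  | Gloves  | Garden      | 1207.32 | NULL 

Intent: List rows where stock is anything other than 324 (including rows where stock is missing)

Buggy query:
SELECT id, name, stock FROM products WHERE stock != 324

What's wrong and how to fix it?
Bug: Inequality against NULL is unknown, not true; rows with NULL are dropped

Fix: Add an explicit OR stock IS NULL to include the missing-value rows

Corrected query:
SELECT id, name, stock FROM products WHERE stock != 324 OR stock IS NULL

Result:
id | name    | stock
---+---------+------
1  | Planter | NULL 
2  | Folder  | NULL 
3  | Helmet  | NULL 
4  | Mouse   | 311  
5  | Gloves  | NULL 
7  | Gloves  | NULL 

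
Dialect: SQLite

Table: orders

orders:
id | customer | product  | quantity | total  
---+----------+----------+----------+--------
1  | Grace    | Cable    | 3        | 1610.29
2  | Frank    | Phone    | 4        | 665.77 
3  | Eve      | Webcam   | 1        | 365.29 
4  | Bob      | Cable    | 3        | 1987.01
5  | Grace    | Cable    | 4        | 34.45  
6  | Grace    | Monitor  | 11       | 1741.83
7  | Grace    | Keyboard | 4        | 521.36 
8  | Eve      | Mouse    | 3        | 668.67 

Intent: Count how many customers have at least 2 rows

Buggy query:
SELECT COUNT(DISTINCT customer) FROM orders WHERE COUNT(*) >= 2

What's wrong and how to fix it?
Bug: WHERE filters individual rows, not groups, so a group-level COUNT is invalid there

Fix: Group first with HAVING COUNT(*) >= 2, then COUNT the resulting groups

Corrected query:
SELECT COUNT(*) FROM (SELECT customer FROM orders GROUP BY customer HAVING COUNT(*) >= 2)

Result:
COUNT(*)
--------
2       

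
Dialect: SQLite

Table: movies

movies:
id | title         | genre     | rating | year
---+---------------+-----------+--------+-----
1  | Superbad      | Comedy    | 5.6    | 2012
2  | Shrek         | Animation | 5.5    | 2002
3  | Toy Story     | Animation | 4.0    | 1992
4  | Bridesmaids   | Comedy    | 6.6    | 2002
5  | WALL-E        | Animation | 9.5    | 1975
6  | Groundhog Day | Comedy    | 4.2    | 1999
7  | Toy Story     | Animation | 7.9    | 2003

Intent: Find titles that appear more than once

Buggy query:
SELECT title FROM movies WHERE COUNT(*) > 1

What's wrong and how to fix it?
Bug: WHERE can't reference COUNT(*); aggregates are computed after WHERE

Fix: GROUP BY title, then filter groups with HAVING COUNT(*) > 1

Corrected query:
SELECT title FROM movies GROUP BY title HAVING COUNT(*) > 1

Result:
title    
---------
Toy Story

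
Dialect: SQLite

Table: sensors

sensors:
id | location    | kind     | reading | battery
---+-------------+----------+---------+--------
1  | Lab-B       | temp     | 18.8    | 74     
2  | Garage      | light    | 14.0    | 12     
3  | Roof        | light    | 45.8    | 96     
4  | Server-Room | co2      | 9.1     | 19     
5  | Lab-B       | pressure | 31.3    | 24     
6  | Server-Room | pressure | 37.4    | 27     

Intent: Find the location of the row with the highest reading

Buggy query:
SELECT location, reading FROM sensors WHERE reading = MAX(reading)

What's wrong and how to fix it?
Bug: MAX(reading) is an aggregate and cannot be used directly in WHERE

Fix: Use a subquery: WHERE reading = (SELECT MAX(reading) FROM sensors)

Corrected query:
SELECT location, reading FROM sensors WHERE reading = (SELECT MAX(reading) FROM sensors)

Result:
location | reading
---------+--------
Roof     | 45.8   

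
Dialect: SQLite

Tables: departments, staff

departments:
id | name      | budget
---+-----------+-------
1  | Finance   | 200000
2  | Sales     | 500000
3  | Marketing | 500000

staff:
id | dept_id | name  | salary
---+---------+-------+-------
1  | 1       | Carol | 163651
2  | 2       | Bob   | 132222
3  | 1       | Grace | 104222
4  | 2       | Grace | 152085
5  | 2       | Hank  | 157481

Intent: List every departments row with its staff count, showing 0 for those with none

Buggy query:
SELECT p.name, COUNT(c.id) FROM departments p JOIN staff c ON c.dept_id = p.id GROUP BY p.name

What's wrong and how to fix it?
Bug: INNER JOIN drops departments rows that have no matching staff rows

Fix: Switch to LEFT JOIN to retain unmatched parent rows

Corrected query:
SELECT p.name, COUNT(c.id) FROM departments p LEFT JOIN staff c ON c.dept_id = p.id GROUP BY p.name

Result:
name      | COUNT(c.id)
----------+------------
Finance   | 2          
Marketing | 0          
Sales     | 3          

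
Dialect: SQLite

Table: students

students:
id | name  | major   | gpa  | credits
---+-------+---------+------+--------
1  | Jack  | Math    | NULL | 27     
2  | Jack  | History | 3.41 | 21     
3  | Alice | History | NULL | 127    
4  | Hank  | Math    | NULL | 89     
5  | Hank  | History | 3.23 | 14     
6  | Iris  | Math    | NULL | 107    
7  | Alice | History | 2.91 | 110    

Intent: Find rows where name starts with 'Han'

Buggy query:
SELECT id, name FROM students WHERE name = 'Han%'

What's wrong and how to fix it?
Bug: Wildcards only work with LIKE; '=' treats '%' as a literal character

Fix: Replace '=' with LIKE so 'Han%' is treated as a pattern

Corrected query:
SELECT id, name FROM students WHERE name LIKE 'Han%'

Result:
id | name
---+-----
4  | Hank
5  | Hank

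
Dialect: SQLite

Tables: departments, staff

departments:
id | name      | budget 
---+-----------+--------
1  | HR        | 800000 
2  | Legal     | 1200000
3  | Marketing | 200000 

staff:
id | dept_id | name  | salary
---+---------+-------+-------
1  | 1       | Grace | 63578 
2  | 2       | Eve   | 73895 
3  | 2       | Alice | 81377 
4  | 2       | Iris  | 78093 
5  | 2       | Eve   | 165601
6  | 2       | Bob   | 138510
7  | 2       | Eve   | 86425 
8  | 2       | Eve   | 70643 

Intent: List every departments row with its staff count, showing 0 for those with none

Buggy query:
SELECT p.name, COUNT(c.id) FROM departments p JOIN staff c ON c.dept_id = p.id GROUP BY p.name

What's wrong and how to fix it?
Bug: INNER JOIN drops departments rows that have no matching staff rows

Fix: Use LEFT JOIN so parents without children still appear (COUNT(c.id) gives 0)

Corrected query:
SELECT p.name, COUNT(c.id) FROM departments p LEFT JOIN staff c ON c.dept_id = p.id GROUP BY p.name

Result:
name      | COUNT(c.id)
----------+------------
HR        | 1          
Legal     | 7          
Marketing | 0          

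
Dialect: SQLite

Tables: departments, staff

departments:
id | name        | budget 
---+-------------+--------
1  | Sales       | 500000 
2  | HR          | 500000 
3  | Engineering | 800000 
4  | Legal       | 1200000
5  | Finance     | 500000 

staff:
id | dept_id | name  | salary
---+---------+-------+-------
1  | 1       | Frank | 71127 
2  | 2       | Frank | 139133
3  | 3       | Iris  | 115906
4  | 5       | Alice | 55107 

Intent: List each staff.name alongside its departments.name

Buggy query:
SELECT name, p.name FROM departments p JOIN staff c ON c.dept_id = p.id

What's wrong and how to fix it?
Bug: Both tables have a 'name' column; the unqualified reference is ambiguous

Fix: Qualify the column with its table alias (c.name)

Corrected query:
SELECT c.name, p.name FROM departments p JOIN staff c ON c.dept_id = p.id

Result:
name  | name       
------+------------
Frank | Sales      
Frank | HR         
Iris  | Engineering
Alice | Finance    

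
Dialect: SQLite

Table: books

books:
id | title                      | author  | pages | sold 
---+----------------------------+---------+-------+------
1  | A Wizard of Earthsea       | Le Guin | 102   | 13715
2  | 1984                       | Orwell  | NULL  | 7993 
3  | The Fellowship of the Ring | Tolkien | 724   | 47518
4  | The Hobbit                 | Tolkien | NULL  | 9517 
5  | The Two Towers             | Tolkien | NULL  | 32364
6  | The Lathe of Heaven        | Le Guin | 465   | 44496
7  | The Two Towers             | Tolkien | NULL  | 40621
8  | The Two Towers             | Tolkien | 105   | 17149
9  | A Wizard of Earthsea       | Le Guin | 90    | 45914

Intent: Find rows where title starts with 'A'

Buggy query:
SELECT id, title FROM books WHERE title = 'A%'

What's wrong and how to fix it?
Bug: Wildcards only work with LIKE; '=' treats '%' as a literal character

Fix: Replace '=' with LIKE so 'A%' is treated as a pattern

Corrected query:
SELECT id, title FROM books WHERE title LIKE 'A%'

Result:
id | title               
---+---------------------
1  | A Wizard of Earthsea
9  | A Wizard of Earthsea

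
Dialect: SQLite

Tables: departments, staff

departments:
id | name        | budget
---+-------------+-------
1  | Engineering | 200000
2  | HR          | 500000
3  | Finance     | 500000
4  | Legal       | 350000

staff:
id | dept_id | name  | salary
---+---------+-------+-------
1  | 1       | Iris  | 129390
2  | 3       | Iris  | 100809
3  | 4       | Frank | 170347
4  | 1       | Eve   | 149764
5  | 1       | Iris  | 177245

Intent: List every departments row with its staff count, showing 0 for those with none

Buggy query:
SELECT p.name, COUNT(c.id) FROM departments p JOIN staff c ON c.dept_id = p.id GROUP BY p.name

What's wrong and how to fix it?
Bug: An inner join excludes parents with zero children

Fix: Use LEFT JOIN so parents without children still appear (COUNT(c.id) gives 0)

Corrected query:
SELECT p.name, COUNT(c.id) FROM departments p LEFT JOIN staff c ON c.dept_id = p.id GROUP BY p.name

Result:
name        | COUNT(c.id)
------------+------------
Engineering | 3          
Finance     | 1          
HR          | 0          
Legal       | 1          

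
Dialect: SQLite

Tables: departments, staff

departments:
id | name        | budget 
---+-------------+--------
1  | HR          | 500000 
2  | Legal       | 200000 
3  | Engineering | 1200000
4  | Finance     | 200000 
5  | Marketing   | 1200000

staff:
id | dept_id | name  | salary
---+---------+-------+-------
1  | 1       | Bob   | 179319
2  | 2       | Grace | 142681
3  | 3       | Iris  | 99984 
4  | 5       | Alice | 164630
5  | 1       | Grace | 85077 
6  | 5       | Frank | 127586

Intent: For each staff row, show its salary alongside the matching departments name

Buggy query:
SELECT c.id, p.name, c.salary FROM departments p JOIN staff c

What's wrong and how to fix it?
Bug: Missing join condition: each staff row is matched to all departments rows instead of just its own

Fix: Add ON c.dept_id = p.id to the JOIN

Corrected query:
SELECT c.id, p.name, c.salary FROM departments p JOIN staff c ON c.dept_id = p.id

Result:
id | name        | salary
---+-------------+-------
1  | HR          | 179319
2  | Legal       | 142681
3  | Engineering | 99984 
4  | Marketing   | 164630
5  | HR          | 85077 
6  | Marketing   | 127586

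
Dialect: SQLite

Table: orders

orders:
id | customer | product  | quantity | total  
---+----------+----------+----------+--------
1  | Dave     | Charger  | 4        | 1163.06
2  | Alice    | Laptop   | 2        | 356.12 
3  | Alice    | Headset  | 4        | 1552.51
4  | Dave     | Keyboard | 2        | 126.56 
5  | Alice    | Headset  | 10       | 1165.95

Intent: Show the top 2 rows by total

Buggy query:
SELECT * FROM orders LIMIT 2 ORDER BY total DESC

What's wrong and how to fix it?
Bug: ORDER BY cannot follow LIMIT; LIMIT is the final clause

Fix: Swap the clauses: ORDER BY first, then LIMIT

Corrected query:
SELECT * FROM orders ORDER BY total DESC LIMIT 2

Result:
id | customer | product | quantity | total  
---+----------+---------+----------+--------
3  | Alice    | Headset | 4        | 1552.51
5  | Alice    | Headset | 10       | 1165.95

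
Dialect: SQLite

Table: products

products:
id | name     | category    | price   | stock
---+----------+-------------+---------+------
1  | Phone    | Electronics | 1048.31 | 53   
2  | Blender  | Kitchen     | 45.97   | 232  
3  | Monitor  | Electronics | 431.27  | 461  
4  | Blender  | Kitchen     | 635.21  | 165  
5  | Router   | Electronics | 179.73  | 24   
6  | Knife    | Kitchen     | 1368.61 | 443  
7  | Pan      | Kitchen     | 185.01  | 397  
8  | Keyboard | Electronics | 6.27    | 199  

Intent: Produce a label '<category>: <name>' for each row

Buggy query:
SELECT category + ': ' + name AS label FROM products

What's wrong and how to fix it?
Bug: SQLite uses || for string concatenation; + coerces text to numbers (yielding 0)

Fix: Replace + with || to concatenate text

Corrected query:
SELECT category || ': ' || name AS label FROM products

Result:
label                
---------------------
Electronics: Phone   
Kitchen: Blender     
Electronics: Monitor 
Kitchen: Blender     
Electronics: Router  
Kitchen: Knife       
Kitchen: Pan         
Electronics: Keyboard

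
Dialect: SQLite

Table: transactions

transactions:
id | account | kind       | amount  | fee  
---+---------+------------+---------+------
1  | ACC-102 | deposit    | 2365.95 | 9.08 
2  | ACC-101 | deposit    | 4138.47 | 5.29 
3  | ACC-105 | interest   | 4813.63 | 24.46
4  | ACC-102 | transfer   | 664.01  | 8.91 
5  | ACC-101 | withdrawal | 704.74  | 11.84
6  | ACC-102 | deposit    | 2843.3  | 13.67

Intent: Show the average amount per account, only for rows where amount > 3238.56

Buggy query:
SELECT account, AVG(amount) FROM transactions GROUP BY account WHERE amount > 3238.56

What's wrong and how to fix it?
Bug: Row-level WHERE must come before GROUP BY in the clause order

Fix: Move the WHERE clause before GROUP BY

Corrected query:
SELECT account, AVG(amount) FROM transactions WHERE amount > 3238.56 GROUP BY account

Result:
account | AVG(amount)
--------+------------
ACC-101 | 4138.47    
ACC-105 | 4813.63    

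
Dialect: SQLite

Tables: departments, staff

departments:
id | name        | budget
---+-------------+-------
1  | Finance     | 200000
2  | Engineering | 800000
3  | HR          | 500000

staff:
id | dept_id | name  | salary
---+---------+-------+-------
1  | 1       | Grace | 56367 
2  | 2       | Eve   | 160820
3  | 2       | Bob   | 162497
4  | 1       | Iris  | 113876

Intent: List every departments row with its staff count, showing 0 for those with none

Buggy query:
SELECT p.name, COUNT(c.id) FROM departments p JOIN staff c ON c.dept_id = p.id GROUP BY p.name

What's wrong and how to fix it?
Bug: An inner join excludes parents with zero children

Fix: Switch to LEFT JOIN to retain unmatched parent rows

Corrected query:
SELECT p.name, COUNT(c.id) FROM departments p LEFT JOIN staff c ON c.dept_id = p.id GROUP BY p.name

Result:
name        | COUNT(c.id)
------------+------------
Engineering | 2          
Finance     | 2          
HR          | 0          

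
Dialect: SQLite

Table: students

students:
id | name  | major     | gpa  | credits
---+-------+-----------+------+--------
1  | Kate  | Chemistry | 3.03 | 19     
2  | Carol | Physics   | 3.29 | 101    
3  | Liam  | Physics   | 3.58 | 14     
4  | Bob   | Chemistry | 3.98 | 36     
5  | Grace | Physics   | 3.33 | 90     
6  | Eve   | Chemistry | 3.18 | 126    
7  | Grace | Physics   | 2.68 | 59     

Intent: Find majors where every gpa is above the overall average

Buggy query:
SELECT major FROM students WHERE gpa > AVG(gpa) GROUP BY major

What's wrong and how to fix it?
Bug: AVG() is an aggregate; it can't sit directly in WHERE

Fix: Use a subquery for AVG and a HAVING MIN(...) filter so the condition holds for every row in the group

Corrected query:
SELECT major FROM students GROUP BY major HAVING MIN(gpa) > (SELECT AVG(gpa) FROM students)

Result:
(no rows)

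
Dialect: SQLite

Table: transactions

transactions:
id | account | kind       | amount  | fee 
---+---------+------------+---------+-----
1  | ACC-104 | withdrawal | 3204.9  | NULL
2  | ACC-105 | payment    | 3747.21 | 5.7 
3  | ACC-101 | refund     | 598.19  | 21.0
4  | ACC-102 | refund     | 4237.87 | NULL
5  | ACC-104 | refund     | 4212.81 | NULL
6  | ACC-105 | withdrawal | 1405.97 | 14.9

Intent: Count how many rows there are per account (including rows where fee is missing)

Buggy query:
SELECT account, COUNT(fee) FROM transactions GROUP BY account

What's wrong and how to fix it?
Bug: COUNT(fee) skips NULLs, so groups with missing fee are undercounted

Fix: Replace COUNT(fee) with COUNT(*)

Corrected query:
SELECT account, COUNT(*) FROM transactions GROUP BY account

Result:
account | COUNT(*)
--------+---------
ACC-101 | 1       
ACC-102 | 1       
ACC-104 | 2       
ACC-105 | 2       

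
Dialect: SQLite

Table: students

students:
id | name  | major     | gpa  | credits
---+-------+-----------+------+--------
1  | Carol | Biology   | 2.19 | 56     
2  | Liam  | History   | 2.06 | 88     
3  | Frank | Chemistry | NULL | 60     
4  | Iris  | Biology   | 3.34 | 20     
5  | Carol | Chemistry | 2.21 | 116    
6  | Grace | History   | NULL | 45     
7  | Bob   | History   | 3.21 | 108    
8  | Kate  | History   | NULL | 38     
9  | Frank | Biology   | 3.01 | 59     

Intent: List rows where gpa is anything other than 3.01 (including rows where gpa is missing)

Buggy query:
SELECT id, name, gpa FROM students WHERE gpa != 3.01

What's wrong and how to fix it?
Bug: 'gpa != 3.01' is unknown when gpa is NULL, so NULL rows are silently excluded

Fix: Add an explicit OR gpa IS NULL to include the missing-value rows

Corrected query:
SELECT id, name, gpa FROM students WHERE gpa != 3.01 OR gpa IS NULL

Result:
id | name  | gpa 
---+-------+-----
1  | Carol | 2.19
2  | Liam  | 2.06
3  | Frank | NULL
4  | Iris  | 3.34
5  | Carol | 2.21
6  | Grace | NULL
7  | Bob   | 3.21
8  | Kate  | NULL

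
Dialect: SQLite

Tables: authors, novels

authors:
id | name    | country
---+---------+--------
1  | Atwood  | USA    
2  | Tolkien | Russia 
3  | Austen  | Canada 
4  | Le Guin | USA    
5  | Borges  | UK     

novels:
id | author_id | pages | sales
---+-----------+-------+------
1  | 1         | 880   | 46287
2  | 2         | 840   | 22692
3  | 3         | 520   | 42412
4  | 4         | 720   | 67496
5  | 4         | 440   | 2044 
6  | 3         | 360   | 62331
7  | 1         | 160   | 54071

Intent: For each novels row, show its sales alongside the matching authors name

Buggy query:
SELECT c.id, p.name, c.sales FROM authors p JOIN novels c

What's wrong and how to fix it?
Bug: Missing join condition: each novels row is matched to all authors rows instead of just its own

Fix: Add ON c.author_id = p.id to the JOIN

Corrected query:
SELECT c.id, p.name, c.sales FROM authors p JOIN novels c ON c.author_id = p.id

Result:
id | name    | sales
---+---------+------
1  | Atwood  | 46287
2  | Tolkien | 22692
3  | Austen  | 42412
4  | Le Guin | 67496
5  | Le Guin | 2044 
6  | Austen  | 62331
7  | Atwood  | 54071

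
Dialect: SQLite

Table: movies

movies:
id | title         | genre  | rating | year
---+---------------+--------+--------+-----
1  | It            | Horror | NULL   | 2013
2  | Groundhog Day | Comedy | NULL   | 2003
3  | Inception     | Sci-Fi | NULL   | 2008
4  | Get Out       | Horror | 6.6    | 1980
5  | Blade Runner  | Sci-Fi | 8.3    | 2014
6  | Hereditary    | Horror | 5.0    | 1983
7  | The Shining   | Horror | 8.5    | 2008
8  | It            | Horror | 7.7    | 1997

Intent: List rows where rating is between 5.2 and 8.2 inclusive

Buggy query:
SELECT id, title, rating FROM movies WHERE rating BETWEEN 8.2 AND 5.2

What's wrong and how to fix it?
Bug: The bounds are reversed; BETWEEN a AND b requires a <= b to match anything

Fix: Write BETWEEN 5.2 AND 8.2

Corrected query:
SELECT id, title, rating FROM movies WHERE rating BETWEEN 5.2 AND 8.2

Result:
id | title   | rating
---+---------+-------
4  | Get Out | 6.6   
8  | It      | 7.7   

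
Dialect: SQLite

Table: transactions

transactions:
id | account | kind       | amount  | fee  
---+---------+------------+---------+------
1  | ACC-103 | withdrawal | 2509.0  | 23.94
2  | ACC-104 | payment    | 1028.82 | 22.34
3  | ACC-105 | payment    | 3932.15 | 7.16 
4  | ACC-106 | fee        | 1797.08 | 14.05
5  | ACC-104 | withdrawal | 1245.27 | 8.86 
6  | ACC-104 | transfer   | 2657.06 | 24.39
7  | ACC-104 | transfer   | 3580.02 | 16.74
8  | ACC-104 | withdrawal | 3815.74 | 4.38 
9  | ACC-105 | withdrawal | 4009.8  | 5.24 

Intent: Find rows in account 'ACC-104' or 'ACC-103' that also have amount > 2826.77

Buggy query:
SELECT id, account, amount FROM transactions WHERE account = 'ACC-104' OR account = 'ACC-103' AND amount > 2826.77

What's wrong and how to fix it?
Bug: AND binds tighter than OR, so this parses as account = 'ACC-104' OR (account = 'ACC-103' AND amount > 2826.77)

Fix: Add parentheses around the OR so the AND applies to both alternatives

Corrected query:
SELECT id, account, amount FROM transactions WHERE (account = 'ACC-104' OR account = 'ACC-103') AND amount > 2826.77

Result:
id | account | amount 
---+---------+--------
7  | ACC-104 | 3580.02
8  | ACC-104 | 3815.74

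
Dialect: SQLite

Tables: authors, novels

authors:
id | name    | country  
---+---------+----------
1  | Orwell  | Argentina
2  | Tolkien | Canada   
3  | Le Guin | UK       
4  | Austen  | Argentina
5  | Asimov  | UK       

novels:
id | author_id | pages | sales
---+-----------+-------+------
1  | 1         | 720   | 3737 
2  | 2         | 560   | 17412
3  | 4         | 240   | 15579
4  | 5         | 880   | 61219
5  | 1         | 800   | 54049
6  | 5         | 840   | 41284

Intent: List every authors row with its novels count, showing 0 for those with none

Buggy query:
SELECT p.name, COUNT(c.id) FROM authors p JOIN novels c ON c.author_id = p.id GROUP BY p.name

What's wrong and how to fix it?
Bug: An inner join excludes parents with zero children

Fix: Use LEFT JOIN so parents without children still appear (COUNT(c.id) gives 0)

Corrected query:
SELECT p.name, COUNT(c.id) FROM authors p LEFT JOIN novels c ON c.author_id = p.id GROUP BY p.name

Result:
name    | COUNT(c.id)
--------+------------
Asimov  | 2          
Austen  | 1          
Le Guin | 0          
Orwell  | 2          
Tolkien | 1          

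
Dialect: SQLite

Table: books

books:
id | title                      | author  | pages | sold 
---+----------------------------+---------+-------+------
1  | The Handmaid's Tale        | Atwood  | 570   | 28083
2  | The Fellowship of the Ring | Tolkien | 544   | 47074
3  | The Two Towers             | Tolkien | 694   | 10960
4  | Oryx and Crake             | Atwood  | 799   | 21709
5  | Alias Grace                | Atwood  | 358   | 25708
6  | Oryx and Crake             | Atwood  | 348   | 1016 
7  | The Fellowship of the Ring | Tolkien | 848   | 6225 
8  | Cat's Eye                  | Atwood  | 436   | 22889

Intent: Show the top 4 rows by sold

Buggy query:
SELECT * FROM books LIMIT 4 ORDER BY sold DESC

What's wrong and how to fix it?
Bug: ORDER BY cannot follow LIMIT; LIMIT is the final clause

Fix: Sort with ORDER BY, then apply LIMIT

Corrected query:
SELECT * FROM books ORDER BY sold DESC LIMIT 4

Result:
id | title                      | author  | pages | sold 
---+----------------------------+---------+-------+------
2  | The Fellowship of the Ring | Tolkien | 544   | 47074
1  | The Handmaid's Tale        | Atwood  | 570   | 28083
5  | Alias Grace                | Atwood  | 358   | 25708
8  | Cat's Eye                  | Atwood  | 436   | 22889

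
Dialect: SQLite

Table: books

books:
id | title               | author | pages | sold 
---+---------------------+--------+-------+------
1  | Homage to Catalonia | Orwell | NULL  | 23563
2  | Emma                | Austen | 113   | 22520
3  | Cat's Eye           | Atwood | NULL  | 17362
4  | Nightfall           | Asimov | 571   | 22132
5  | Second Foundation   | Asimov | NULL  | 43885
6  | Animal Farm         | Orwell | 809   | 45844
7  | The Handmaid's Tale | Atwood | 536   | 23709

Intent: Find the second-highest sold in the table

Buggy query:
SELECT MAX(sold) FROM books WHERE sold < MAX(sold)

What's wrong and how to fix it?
Bug: MAX(sold) on the right of the comparison is an aggregate-in-WHERE error

Fix: Compute the overall MAX in a subquery, then take MAX of rows below it

Corrected query:
SELECT MAX(sold) FROM books WHERE sold < (SELECT MAX(sold) FROM books)

Result:
MAX(sold)
---------
43885    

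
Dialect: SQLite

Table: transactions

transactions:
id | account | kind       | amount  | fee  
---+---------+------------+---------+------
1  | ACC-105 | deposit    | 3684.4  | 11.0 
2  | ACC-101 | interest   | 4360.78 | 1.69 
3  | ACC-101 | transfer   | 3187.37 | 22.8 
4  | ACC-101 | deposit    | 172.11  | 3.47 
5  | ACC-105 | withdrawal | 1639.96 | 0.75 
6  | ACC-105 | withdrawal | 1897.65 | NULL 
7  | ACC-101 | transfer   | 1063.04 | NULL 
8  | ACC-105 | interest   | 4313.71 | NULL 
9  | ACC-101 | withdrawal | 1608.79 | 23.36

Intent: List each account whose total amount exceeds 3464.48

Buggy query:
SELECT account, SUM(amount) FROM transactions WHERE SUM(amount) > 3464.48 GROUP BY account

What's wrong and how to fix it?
Bug: SUM(amount) is an aggregate, but WHERE filters rows before aggregation

Fix: Move the aggregate condition to a HAVING clause

Corrected query:
SELECT account, SUM(amount) FROM transactions GROUP BY account HAVING SUM(amount) > 3464.48

Result:
account | SUM(amount)
--------+------------
ACC-101 | 10392.09   
ACC-105 | 11535.72   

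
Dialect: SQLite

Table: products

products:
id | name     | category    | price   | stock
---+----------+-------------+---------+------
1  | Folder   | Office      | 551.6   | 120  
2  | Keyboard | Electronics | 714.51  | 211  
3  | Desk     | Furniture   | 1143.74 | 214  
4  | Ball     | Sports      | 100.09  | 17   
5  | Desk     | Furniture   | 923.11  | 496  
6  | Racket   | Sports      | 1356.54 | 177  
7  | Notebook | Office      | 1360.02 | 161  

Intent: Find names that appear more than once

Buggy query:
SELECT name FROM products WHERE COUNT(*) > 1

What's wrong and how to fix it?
Bug: WHERE can't reference COUNT(*); aggregates are computed after WHERE

Fix: Group first, then use HAVING for the count condition

Corrected query:
SELECT name FROM products GROUP BY name HAVING COUNT(*) > 1

Result:
name
----
Desk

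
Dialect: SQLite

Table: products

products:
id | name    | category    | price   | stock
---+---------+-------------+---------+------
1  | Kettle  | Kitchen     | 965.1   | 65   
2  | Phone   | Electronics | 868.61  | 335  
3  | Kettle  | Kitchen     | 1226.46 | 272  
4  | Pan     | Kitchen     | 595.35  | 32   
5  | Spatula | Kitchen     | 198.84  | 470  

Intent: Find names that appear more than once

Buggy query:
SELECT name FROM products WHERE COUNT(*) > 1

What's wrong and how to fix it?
Bug: WHERE can't reference COUNT(*); aggregates are computed after WHERE

Fix: GROUP BY name, then filter groups with HAVING COUNT(*) > 1

Corrected query:
SELECT name FROM products GROUP BY name HAVING COUNT(*) > 1

Result:
name  
------
Kettle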